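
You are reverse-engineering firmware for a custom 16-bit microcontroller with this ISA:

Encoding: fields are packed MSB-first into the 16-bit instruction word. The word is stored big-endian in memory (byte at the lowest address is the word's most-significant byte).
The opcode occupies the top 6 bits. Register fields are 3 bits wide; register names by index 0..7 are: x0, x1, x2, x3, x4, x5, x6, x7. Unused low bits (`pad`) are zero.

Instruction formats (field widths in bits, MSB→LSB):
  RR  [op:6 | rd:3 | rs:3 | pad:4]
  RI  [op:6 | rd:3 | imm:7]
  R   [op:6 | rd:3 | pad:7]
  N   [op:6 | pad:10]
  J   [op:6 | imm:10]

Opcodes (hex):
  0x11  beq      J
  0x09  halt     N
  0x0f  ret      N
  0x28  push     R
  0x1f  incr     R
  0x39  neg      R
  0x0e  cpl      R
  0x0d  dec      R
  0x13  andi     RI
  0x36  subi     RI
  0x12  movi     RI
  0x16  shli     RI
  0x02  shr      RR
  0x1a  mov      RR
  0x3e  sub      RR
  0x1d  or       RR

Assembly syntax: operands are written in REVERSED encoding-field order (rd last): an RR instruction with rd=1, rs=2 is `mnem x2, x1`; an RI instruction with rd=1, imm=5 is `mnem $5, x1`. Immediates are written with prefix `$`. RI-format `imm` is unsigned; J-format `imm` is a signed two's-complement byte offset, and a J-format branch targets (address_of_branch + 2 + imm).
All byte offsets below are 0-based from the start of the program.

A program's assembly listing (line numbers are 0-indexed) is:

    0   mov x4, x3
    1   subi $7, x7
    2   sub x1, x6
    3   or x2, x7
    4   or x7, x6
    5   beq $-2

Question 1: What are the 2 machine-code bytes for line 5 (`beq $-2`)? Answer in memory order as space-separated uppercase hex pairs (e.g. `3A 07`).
47 FE

L5: beq op=0x11:6|imm=-2:10 ⇒ 0x47fe ⇒ big 47 fe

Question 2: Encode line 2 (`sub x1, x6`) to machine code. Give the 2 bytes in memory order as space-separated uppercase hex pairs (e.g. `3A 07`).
FB 10

L2: sub op=0x3e:6|rd=6:3|rs=1:3|pad=0:4 ⇒ 0xfb10 ⇒ big fb 10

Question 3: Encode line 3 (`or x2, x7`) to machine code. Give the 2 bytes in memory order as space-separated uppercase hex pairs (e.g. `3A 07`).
77 A0

L3: or op=0x1d:6|rd=7:3|rs=2:3|pad=0:4 ⇒ 0x77a0 ⇒ big 77 a0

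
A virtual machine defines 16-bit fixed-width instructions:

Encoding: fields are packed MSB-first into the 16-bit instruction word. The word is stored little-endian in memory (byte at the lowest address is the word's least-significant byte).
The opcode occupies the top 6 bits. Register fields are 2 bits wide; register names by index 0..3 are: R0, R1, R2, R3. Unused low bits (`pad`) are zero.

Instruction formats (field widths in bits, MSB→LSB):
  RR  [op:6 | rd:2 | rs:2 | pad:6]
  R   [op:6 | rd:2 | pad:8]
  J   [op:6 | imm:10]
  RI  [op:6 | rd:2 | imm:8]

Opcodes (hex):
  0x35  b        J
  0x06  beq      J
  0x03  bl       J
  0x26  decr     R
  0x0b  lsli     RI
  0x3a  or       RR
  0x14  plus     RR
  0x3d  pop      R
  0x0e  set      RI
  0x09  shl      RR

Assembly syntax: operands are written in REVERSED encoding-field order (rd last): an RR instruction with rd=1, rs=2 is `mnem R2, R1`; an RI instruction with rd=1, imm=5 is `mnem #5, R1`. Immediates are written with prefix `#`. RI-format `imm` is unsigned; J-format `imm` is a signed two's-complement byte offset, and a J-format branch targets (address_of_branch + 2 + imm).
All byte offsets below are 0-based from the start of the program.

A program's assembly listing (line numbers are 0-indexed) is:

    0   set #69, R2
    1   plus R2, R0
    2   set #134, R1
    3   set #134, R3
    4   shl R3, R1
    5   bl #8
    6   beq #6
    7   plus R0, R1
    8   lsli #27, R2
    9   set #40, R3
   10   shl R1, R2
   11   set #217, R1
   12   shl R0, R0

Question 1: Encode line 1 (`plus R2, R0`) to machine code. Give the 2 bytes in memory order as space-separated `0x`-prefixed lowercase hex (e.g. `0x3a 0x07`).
line 1 (plus): pack op=0x14:6|rd=0:2|rs=2:2|pad=0:6 = 0x5080; little→ 80 50

0x80 0x50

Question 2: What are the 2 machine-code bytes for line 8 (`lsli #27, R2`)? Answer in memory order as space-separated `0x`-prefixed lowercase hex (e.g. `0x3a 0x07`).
line 8 (lsli): pack op=0xb:6|rd=2:2|imm=27:8 = 0x2e1b; little→ 1b 2e

0x1b 0x2e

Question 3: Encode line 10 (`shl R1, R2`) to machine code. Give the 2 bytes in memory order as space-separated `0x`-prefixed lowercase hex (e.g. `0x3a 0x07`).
line 10 (shl): pack op=0x9:6|rd=2:2|rs=1:2|pad=0:6 = 0x2640; little→ 40 26

0x40 0x26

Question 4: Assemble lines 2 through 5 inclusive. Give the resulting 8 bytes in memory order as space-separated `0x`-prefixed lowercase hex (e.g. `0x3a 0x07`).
line 2 (set): pack op=0xe:6|rd=1:2|imm=134:8 = 0x3986; little→ 86 39
line 3 (set): pack op=0xe:6|rd=3:2|imm=134:8 = 0x3b86; little→ 86 3b
line 4 (shl): pack op=0x9:6|rd=1:2|rs=3:2|pad=0:6 = 0x25c0; little→ c0 25
line 5 (bl): pack op=0x3:6|imm=8:10 = 0x0c08; little→ 08 0c

0x86 0x39 0x86 0x3b 0xc0 0x25 0x08 0x0c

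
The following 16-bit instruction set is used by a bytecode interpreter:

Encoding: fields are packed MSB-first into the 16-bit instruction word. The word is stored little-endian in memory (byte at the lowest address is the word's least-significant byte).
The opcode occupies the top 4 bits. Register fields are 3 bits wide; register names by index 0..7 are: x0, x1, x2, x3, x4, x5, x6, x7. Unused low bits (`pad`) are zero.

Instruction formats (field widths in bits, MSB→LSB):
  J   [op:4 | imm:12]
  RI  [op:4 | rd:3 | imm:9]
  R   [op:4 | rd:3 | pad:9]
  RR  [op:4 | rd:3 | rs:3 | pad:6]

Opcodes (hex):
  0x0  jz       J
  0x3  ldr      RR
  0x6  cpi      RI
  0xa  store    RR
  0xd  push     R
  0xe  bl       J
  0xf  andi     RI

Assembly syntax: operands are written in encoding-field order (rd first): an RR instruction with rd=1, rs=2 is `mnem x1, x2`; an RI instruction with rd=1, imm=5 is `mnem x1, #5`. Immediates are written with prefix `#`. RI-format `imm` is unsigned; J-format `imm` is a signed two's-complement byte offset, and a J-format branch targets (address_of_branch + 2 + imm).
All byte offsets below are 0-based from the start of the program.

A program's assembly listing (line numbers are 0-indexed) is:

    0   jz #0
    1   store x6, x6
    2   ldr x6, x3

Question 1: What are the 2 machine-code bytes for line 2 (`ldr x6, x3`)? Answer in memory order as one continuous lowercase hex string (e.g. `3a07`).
line 2 (ldr): pack op=0x3:4|rd=6:3|rs=3:3|pad=0:6 = 0x3cc0; little→ c0 3c

c03c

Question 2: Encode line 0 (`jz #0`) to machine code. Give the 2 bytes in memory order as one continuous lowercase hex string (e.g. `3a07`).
line 0 (jz): pack op=0x0:4|imm=0:12 = 0x0000; little→ 00 00

0000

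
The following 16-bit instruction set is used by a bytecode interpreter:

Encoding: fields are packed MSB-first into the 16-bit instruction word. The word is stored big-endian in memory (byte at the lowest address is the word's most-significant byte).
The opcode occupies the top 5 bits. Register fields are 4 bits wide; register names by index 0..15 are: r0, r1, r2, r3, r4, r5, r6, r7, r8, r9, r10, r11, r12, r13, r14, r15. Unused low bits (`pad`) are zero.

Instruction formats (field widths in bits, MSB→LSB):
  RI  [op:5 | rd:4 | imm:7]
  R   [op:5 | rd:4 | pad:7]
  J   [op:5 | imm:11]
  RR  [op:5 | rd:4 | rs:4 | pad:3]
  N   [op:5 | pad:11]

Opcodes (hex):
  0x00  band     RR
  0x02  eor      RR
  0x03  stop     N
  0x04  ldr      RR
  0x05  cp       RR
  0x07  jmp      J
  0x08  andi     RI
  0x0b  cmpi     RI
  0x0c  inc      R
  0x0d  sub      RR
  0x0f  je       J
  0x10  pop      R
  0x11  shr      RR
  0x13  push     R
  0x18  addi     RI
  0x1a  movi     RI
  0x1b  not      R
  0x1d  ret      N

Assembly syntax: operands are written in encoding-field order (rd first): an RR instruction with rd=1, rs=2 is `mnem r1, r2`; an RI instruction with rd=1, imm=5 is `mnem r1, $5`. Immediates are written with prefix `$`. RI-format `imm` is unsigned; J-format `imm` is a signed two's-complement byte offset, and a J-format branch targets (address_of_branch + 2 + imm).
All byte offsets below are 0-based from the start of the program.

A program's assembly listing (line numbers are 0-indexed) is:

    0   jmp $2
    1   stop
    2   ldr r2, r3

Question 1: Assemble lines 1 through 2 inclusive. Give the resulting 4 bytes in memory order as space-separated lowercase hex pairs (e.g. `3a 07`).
18 00 21 18

1. stop fields op=0x3:5|pad=0:11 → word 1800h → 18 00
2. ldr fields op=0x4:5|rd=2:4|rs=3:4|pad=0:3 → word 2118h → 21 18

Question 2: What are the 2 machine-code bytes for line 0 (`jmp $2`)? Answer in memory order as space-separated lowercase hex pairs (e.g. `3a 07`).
0. jmp fields op=0x7:5|imm=2:11 → word 3802h → 38 02

38 02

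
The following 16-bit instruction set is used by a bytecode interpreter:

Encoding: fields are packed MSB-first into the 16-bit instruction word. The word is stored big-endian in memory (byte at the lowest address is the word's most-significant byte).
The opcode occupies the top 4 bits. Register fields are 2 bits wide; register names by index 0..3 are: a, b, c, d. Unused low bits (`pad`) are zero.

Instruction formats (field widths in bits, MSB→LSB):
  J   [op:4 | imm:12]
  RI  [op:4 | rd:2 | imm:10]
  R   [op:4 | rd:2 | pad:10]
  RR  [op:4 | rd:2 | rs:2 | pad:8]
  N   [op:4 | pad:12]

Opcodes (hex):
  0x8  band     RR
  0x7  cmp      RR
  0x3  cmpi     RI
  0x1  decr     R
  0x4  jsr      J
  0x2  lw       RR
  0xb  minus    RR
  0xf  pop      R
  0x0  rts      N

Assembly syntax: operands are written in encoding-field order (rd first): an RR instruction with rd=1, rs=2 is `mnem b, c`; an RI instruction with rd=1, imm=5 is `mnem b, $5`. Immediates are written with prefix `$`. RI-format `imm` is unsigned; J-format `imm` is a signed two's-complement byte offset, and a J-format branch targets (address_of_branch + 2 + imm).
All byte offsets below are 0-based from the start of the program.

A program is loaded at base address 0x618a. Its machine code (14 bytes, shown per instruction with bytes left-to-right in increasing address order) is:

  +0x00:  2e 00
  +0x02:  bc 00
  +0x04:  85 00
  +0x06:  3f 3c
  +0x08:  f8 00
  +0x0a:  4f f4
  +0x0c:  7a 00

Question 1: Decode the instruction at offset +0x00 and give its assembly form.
+0x00: 2e 00 ⇒ word 0x2e00 (big)
  top 4b → 0x2 → lw [RR]
  [11:10] rd=3 = d
  [9:8] rs=2 = c

lw d, c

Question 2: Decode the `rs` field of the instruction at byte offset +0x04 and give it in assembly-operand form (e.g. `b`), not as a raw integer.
[04] 85 00 → 0x8500
  op=0x8500>>12=0x8 ⇒ band (RR)
  [11:10] rd=1 = b
  [9:8] rs=1 = b

b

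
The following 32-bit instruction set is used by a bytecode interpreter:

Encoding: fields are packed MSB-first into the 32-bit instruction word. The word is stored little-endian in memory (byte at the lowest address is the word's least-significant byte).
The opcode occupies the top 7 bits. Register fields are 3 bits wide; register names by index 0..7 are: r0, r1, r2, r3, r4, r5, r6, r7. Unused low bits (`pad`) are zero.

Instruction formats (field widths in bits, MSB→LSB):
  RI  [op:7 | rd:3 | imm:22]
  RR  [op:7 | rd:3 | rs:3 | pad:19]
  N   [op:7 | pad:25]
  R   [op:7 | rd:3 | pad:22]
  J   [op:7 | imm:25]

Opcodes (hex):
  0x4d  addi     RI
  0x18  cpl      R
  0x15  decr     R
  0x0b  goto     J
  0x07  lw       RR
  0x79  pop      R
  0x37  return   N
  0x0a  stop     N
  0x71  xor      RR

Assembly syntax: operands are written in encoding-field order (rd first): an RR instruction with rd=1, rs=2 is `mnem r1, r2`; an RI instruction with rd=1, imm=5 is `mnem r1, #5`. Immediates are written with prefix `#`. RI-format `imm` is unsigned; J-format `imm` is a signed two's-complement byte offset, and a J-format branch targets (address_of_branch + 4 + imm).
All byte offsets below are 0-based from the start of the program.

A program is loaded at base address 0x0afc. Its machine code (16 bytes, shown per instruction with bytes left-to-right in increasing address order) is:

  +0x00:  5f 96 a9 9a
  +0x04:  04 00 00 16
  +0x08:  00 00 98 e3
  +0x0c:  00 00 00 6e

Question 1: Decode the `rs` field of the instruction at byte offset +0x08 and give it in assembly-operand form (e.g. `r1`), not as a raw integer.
[08] 00 00 98 e3 → 0xe3980000
  top 7b → 0x71 → xor [RR]
  [24:22] rd=6 = r6
  [21:19] rs=3 = r3

r3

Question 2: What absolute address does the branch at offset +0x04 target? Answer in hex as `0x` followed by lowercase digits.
+0x04: 04 00 00 16 ⇒ word 0x16000004 (little)
  top 7b → 0xb → goto [J]
  [24:0] imm=4 = #4
  target = base 0x0afc + off 0x04 + 4 + imm 4 = 0x0b08

0x0b08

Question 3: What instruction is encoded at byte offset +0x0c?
return

@+0c  little-endian(00 00 00 6e) = 0x6e000000
  top 7b → 0x37 → return [N]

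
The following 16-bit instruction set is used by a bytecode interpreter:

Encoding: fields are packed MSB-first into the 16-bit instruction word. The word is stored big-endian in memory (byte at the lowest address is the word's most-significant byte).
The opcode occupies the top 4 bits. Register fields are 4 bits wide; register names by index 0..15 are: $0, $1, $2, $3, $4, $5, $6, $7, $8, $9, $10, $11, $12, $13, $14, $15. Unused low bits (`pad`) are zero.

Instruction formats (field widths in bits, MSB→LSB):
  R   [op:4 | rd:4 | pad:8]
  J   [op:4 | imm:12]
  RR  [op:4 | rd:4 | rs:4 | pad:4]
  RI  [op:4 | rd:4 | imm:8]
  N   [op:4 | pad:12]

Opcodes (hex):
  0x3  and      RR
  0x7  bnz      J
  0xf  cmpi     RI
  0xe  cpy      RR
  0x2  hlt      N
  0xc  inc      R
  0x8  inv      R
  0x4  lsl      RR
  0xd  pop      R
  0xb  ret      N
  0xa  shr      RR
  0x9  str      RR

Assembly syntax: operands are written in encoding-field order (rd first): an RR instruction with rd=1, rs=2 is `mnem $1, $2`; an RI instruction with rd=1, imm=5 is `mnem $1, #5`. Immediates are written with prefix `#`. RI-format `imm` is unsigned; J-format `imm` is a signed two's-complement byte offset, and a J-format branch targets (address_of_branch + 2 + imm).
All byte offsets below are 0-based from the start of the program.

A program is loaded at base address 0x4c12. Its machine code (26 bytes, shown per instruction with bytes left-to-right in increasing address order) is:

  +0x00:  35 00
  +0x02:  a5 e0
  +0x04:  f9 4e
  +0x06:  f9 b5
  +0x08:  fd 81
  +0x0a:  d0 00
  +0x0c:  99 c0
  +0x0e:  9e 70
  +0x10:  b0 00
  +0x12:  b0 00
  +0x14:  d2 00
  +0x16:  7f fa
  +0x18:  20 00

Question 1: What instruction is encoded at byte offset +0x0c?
off 0x0c: read 99 c0 as big → 0x99c0
  opcode bits[15:12]=0x9: str/RR
  rd: (w>>8)&0xf=0x9 → $9
  rs: (w>>4)&0xf=0xc → $12

str $9, $12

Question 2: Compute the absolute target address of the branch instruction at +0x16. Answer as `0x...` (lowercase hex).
[16] 7f fa → 0x7ffa
  top 4b → 0x7 → bnz [J]
  [11:0] imm=4090 (s12→-6) = #-6
  target = base 0x4c12 + off 0x16 + 2 + imm -6 = 0x4c24

0x4c24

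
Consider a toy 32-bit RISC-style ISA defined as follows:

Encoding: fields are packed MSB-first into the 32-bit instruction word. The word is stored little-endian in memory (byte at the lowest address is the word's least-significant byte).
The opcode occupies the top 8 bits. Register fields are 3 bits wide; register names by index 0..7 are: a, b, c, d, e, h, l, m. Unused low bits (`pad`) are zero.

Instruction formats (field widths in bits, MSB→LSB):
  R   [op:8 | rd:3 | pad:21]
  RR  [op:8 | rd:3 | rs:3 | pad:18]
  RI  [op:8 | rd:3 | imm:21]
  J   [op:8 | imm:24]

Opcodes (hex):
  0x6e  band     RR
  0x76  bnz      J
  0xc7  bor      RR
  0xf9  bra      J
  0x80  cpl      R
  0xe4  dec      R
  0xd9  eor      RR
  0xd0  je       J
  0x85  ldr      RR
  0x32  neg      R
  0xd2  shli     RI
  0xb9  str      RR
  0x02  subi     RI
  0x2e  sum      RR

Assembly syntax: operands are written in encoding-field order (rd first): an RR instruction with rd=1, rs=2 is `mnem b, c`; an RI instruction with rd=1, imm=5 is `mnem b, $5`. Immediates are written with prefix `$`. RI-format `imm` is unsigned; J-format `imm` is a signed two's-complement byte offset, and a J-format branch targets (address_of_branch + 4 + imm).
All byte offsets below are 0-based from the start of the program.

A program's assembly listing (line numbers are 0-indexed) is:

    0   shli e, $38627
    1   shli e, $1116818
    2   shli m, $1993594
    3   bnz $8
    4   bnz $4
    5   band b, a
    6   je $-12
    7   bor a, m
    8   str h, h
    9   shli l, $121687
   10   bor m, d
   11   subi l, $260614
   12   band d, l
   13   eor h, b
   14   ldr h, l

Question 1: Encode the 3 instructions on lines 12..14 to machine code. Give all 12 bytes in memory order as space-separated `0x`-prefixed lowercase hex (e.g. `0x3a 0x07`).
L12: band op=0x6e:8|rd=3:3|rs=6:3|pad=0:18 ⇒ 0x6e780000 ⇒ little 00 00 78 6e
L13: eor op=0xd9:8|rd=5:3|rs=1:3|pad=0:18 ⇒ 0xd9a40000 ⇒ little 00 00 a4 d9
L14: ldr op=0x85:8|rd=5:3|rs=6:3|pad=0:18 ⇒ 0x85b80000 ⇒ little 00 00 b8 85

0x00 0x00 0x78 0x6e 0x00 0x00 0xa4 0xd9 0x00 0x00 0xb8 0x85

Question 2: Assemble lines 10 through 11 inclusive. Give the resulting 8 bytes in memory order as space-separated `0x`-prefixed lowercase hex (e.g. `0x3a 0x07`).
10. bor fields op=0xc7:8|rd=7:3|rs=3:3|pad=0:18 → word c7ec0000h → 00 00 ec c7
11. subi fields op=0x2:8|rd=6:3|imm=260614:21 → word 02c3fa06h → 06 fa c3 02

0x00 0x00 0xec 0xc7 0x06 0xfa 0xc3 0x02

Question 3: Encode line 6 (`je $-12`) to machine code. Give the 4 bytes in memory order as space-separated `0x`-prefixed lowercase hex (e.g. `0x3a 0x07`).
0xf4 0xff 0xff 0xd0

line 6 (je): pack op=0xd0:8|imm=-12:24 = 0xd0fffff4; little→ f4 ff ff d0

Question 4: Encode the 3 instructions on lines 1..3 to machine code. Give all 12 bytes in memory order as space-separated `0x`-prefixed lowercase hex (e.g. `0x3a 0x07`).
line 1 (shli): pack op=0xd2:8|rd=4:3|imm=1116818:21 = 0xd2910a92; little→ 92 0a 91 d2
line 2 (shli): pack op=0xd2:8|rd=7:3|imm=1993594:21 = 0xd2fe6b7a; little→ 7a 6b fe d2
line 3 (bnz): pack op=0x76:8|imm=8:24 = 0x76000008; little→ 08 00 00 76

0x92 0x0a 0x91 0xd2 0x7a 0x6b 0xfe 0xd2 0x08 0x00 0x00 0x76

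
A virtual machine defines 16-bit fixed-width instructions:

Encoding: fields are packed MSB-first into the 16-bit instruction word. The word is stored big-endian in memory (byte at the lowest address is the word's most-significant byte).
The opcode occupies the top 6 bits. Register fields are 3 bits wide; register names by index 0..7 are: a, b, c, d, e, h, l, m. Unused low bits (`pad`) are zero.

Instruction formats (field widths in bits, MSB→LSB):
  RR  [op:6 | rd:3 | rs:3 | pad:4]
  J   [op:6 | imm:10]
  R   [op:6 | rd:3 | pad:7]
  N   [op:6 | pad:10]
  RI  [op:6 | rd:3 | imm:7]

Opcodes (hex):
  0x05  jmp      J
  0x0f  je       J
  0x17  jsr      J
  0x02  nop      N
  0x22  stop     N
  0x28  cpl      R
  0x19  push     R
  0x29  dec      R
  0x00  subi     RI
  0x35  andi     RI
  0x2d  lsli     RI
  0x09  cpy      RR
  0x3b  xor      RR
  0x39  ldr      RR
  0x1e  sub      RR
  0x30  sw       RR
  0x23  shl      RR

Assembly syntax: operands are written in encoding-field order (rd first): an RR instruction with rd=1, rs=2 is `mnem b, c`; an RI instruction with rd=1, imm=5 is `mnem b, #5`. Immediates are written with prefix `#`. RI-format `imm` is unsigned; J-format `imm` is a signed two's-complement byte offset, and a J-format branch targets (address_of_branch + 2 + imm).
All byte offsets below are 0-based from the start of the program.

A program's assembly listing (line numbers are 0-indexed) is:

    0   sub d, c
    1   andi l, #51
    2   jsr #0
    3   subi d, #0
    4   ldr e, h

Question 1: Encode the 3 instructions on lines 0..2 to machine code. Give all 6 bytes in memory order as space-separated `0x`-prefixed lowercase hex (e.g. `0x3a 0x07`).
0x79 0xa0 0xd7 0x33 0x5c 0x00

0. sub fields op=0x1e:6|rd=3:3|rs=2:3|pad=0:4 → word 79a0h → 79 a0
1. andi fields op=0x35:6|rd=6:3|imm=51:7 → word d733h → d7 33
2. jsr fields op=0x17:6|imm=0:10 → word 5c00h → 5c 00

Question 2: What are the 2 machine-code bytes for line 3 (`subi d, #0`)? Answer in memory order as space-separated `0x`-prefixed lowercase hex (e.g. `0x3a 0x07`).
0x01 0x80

L3: subi op=0x0:6|rd=3:3|imm=0:7 ⇒ 0x0180 ⇒ big 01 80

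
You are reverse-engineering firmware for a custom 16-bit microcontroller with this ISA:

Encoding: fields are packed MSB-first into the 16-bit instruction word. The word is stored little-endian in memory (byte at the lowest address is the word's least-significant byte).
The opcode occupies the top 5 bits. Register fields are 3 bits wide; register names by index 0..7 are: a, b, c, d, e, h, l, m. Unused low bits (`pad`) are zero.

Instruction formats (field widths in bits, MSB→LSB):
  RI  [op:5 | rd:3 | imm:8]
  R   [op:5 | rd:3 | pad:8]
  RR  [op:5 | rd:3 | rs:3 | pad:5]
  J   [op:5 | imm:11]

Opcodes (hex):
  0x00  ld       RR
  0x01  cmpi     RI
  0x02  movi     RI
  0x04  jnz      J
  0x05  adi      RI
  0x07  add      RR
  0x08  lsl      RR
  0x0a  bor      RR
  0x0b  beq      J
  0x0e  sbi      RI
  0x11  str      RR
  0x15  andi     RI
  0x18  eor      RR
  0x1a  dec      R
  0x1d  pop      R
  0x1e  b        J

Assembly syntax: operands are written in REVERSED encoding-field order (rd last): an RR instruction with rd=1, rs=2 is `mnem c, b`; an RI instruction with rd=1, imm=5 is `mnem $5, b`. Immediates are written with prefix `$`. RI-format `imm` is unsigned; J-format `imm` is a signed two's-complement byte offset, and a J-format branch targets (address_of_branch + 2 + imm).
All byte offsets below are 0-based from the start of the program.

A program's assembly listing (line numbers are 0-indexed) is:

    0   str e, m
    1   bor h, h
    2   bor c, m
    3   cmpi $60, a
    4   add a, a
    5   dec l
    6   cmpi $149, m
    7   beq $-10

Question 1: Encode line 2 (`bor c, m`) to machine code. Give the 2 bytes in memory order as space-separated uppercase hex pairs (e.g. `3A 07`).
L2: bor op=0xa:5|rd=7:3|rs=2:3|pad=0:5 ⇒ 0x5740 ⇒ little 40 57

40 57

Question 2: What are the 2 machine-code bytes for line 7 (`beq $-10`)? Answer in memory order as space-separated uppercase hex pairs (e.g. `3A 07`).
7. beq fields op=0xb:5|imm=-10:11 → word 5ff6h → f6 5f

F6 5F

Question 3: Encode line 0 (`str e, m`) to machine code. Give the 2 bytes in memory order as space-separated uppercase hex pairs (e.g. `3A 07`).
80 8F

0. str fields op=0x11:5|rd=7:3|rs=4:3|pad=0:5 → word 8f80h → 80 8f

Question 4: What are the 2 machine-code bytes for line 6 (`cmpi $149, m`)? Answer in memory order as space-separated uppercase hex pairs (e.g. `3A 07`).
line 6 (cmpi): pack op=0x1:5|rd=7:3|imm=149:8 = 0x0f95; little→ 95 0f

95 0F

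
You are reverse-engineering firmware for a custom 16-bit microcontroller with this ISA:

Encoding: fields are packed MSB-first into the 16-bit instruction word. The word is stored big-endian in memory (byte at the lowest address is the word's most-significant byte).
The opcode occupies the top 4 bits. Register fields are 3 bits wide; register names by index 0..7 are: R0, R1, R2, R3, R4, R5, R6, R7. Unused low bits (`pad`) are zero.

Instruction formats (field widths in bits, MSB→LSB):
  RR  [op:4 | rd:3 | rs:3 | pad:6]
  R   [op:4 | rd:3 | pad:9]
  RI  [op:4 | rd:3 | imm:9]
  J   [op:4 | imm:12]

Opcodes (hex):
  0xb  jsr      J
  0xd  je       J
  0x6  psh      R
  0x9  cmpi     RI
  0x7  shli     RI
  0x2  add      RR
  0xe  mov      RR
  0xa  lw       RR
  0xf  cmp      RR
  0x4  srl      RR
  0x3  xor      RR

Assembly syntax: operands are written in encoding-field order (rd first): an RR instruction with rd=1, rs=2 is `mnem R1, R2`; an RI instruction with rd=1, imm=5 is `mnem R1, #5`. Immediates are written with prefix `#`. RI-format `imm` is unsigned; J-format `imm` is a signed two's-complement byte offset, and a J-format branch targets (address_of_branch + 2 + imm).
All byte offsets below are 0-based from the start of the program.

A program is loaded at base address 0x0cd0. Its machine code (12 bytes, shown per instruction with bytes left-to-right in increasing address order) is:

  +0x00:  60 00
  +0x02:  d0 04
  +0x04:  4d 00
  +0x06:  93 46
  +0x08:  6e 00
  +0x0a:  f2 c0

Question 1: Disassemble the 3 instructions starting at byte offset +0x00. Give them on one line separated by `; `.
psh R0; je #4; srl R6, R4

+0x00: 60 00 ⇒ word 0x6000 (big)
  op=0x6000>>12=0x6 ⇒ psh (R)
  [11:9] rd=0 = R0
+0x02: d0 04 ⇒ word 0xd004 (big)
  op=0xd004>>12=0xd ⇒ je (J)
  [11:0] imm=4 = #4
+0x04: 4d 00 ⇒ word 0x4d00 (big)
  op=0x4d00>>12=0x4 ⇒ srl (RR)
  [11:9] rd=6 = R6
  [8:6] rs=4 = R4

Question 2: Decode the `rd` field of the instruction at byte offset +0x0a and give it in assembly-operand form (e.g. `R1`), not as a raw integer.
R1

@+0a  big-endian(f2 c0) = 0xf2c0
  opcode bits[15:12]=0xf: cmp/RR
  rd: (w>>9)&0x7=0x1 → R1
  rs: (w>>6)&0x7=0x3 → R3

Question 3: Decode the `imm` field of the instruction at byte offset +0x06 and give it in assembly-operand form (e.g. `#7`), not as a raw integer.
#326

[06] 93 46 → 0x9346
  opcode bits[15:12]=0x9: cmpi/RI
  rd: (w>>9)&0x7=0x1 → R1
  imm: (w>>0)&0x1ff=0x146 → #326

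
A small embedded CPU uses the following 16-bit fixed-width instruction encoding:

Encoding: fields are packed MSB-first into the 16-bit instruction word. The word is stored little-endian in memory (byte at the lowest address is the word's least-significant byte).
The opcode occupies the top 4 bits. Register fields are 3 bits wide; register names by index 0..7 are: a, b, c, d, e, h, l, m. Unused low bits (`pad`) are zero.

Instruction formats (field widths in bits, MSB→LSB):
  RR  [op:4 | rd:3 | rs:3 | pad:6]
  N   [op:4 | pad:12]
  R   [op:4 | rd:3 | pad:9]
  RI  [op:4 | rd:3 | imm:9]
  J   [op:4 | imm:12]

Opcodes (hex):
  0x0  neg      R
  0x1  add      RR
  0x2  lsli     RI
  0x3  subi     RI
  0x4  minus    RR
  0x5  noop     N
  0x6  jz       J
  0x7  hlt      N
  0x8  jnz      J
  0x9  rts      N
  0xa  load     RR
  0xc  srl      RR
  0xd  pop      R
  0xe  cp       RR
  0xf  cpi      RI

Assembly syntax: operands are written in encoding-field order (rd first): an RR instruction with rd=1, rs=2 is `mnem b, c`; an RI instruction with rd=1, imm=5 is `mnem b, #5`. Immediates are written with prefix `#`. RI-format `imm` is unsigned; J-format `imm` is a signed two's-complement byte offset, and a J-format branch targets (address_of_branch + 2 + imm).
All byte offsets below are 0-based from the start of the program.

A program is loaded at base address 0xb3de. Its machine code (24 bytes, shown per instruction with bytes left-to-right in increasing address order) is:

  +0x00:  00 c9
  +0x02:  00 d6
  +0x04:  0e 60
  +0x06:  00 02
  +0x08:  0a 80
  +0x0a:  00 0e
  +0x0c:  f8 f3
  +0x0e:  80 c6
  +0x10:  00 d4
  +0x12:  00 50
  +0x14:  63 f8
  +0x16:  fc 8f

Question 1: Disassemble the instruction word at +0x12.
[12] 00 50 → 0x5000
  top 4b → 0x5 → noop [N]

noop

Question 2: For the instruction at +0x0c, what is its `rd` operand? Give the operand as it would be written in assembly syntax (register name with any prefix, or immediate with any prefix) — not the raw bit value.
[0c] f8 f3 → 0xf3f8
  top 4b → 0xf → cpi [RI]
  rd: (w>>9)&0x7=0x1 → b
  imm: (w>>0)&0x1ff=0x1f8 → #504

b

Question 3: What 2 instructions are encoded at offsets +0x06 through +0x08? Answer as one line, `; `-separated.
off 0x06: read 00 02 as little → 0x0200
  top 4b → 0x0 → neg [R]
  rd: (w>>9)&0x7=0x1 → b
off 0x08: read 0a 80 as little → 0x800a
  top 4b → 0x8 → jnz [J]
  imm: (w>>0)&0xfff=0xa → #10

neg b; jnz #10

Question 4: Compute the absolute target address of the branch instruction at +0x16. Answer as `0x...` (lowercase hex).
0xb3f2

+0x16: fc 8f ⇒ word 0x8ffc (little)
  opcode bits[15:12]=0x8: jnz/J
  [11:0] imm=4092 (s12→-4) = #-4
  target = base 0xb3de + off 0x16 + 2 + imm -4 = 0xb3f2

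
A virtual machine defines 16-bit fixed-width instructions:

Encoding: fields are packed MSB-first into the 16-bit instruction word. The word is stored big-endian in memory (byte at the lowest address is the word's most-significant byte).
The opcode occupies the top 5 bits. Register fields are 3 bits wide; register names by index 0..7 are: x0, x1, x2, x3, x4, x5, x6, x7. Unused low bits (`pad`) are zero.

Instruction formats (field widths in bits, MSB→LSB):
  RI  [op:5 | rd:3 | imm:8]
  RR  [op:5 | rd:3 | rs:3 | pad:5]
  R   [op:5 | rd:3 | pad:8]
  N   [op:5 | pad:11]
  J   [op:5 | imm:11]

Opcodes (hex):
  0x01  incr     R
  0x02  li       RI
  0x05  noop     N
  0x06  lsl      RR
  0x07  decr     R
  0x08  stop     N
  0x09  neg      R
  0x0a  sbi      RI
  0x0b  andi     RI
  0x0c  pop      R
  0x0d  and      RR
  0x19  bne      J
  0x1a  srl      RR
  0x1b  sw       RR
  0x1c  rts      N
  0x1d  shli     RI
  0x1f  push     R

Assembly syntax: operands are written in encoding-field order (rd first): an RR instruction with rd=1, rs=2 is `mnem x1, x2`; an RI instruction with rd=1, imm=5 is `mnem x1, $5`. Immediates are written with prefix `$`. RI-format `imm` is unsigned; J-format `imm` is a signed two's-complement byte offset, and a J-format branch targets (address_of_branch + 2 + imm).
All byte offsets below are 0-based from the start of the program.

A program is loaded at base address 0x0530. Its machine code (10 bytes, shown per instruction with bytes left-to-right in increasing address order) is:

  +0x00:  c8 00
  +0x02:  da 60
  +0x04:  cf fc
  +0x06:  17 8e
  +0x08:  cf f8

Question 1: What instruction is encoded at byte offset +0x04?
@+04  big-endian(cf fc) = 0xcffc
  op=0xcffc>>11=0x19 ⇒ bne (J)
  imm@[10:0]=0x7fc (s11→-4) ⇒ $-4

bne $-4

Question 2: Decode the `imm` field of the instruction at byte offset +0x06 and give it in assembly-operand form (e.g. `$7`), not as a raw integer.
+0x06: 17 8e ⇒ word 0x178e (big)
  opcode bits[15:11]=0x2: li/RI
  rd@[10:8]=0x7 ⇒ x7
  imm@[7:0]=0x8e ⇒ $142

$142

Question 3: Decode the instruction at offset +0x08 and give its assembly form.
+0x08: cf f8 ⇒ word 0xcff8 (big)
  opcode bits[15:11]=0x19: bne/J
  imm@[10:0]=0x7f8 (s11→-8) ⇒ $-8

bne $-8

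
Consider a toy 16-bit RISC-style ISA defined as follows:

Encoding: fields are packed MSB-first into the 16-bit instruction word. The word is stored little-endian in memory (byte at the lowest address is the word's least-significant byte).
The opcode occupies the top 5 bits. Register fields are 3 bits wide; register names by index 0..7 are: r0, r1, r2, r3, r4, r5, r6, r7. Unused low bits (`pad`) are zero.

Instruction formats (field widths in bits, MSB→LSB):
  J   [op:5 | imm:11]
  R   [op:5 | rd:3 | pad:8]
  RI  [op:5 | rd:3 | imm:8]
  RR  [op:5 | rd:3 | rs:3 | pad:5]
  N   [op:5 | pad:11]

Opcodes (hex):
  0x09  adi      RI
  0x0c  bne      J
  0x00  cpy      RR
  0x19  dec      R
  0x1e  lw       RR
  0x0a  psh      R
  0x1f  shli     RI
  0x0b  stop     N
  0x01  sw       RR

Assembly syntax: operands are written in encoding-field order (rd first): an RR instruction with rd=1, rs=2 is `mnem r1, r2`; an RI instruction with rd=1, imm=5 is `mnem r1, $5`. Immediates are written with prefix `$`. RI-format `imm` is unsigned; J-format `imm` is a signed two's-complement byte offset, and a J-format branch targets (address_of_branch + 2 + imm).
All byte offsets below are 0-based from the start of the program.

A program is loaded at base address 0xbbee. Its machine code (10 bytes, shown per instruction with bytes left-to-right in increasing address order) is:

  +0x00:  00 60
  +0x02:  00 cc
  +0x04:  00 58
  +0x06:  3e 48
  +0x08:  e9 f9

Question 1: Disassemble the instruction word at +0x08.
+0x08: e9 f9 ⇒ word 0xf9e9 (little)
  top 5b → 0x1f → shli [RI]
  rd@[10:8]=0x1 ⇒ r1
  imm@[7:0]=0xe9 ⇒ $233

shli r1, $233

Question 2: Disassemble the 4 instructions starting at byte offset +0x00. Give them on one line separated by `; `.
bne $0; dec r4; stop; adi r0, $62

off 0x00: read 00 60 as little → 0x6000
  opcode bits[15:11]=0xc: bne/J
  imm@[10:0]=0x0 ⇒ $0
off 0x02: read 00 cc as little → 0xcc00
  opcode bits[15:11]=0x19: dec/R
  rd@[10:8]=0x4 ⇒ r4
off 0x04: read 00 58 as little → 0x5800
  opcode bits[15:11]=0xb: stop/N
off 0x06: read 3e 48 as little → 0x483e
  opcode bits[15:11]=0x9: adi/RI
  rd@[10:8]=0x0 ⇒ r0
  imm@[7:0]=0x3e ⇒ $62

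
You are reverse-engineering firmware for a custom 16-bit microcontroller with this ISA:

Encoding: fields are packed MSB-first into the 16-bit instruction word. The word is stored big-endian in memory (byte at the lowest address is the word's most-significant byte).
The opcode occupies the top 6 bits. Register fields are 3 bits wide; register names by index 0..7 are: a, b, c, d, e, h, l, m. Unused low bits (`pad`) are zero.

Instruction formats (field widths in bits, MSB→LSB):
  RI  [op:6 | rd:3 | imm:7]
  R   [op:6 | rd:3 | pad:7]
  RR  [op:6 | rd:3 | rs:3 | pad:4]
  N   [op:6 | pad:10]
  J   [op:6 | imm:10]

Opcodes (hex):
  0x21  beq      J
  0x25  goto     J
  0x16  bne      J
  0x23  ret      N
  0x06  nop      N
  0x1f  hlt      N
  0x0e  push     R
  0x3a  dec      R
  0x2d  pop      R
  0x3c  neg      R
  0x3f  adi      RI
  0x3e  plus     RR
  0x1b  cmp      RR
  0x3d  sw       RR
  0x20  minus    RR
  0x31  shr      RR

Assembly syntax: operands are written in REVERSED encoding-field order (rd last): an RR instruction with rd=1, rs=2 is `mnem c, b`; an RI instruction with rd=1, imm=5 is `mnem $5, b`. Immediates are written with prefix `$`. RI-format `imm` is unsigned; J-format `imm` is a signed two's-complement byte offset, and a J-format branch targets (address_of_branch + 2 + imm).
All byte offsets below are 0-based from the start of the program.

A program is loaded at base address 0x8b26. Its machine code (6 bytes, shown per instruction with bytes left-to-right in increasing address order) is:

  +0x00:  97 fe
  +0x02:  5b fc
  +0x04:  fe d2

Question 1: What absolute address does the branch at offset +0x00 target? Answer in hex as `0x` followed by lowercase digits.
@+00  big-endian(97 fe) = 0x97fe
  top 6b → 0x25 → goto [J]
  imm@[9:0]=0x3fe (s10→-2) ⇒ $-2
  target = base 0x8b26 + off 0x00 + 2 + imm -2 = 0x8b26

0x8b26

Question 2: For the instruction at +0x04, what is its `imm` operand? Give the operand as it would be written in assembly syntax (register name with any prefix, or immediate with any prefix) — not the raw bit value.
+0x04: fe d2 ⇒ word 0xfed2 (big)
  op=0xfed2>>10=0x3f ⇒ adi (RI)
  rd: (w>>7)&0x7=0x5 → h
  imm: (w>>0)&0x7f=0x52 → $82

$82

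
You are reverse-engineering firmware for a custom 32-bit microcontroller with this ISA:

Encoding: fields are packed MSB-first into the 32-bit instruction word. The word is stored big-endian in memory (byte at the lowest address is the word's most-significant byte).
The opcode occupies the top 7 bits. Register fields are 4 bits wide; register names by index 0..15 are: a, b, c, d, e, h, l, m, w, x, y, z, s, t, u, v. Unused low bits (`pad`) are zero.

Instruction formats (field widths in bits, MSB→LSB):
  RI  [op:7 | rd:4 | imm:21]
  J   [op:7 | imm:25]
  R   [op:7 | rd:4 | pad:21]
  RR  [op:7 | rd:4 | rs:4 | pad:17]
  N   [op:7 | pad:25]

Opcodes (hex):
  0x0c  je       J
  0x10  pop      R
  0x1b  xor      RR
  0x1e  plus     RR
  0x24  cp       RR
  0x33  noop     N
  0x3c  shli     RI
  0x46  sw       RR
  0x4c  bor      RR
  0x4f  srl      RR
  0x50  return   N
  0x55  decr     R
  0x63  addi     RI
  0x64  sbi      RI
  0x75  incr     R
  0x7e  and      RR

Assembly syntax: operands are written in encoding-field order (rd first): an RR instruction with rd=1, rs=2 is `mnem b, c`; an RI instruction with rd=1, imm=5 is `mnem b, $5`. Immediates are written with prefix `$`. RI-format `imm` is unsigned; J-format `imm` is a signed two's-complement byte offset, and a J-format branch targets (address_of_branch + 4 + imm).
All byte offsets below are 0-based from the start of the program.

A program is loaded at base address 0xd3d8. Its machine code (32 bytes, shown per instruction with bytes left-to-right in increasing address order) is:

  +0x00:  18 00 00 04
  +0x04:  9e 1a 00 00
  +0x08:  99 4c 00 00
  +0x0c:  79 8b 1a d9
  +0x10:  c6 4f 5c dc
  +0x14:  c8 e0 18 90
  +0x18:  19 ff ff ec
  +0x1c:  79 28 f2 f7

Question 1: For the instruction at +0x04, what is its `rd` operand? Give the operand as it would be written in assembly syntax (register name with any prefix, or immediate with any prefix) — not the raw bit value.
a

off 0x04: read 9e 1a 00 00 as big → 0x9e1a0000
  top 7b → 0x4f → srl [RR]
  rd: (w>>21)&0xf=0x0 → a
  rs: (w>>17)&0xf=0xd → t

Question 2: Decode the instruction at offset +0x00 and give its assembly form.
je $4

@+00  big-endian(18 00 00 04) = 0x18000004
  top 7b → 0xc → je [J]
  imm: (w>>0)&0x1ffffff=0x4 → $4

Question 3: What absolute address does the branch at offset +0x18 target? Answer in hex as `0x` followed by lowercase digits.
0xd3e0

+0x18: 19 ff ff ec ⇒ word 0x19ffffec (big)
  opcode bits[31:25]=0xc: je/J
  imm: (w>>0)&0x1ffffff=0x1ffffec (s25→-20) → $-20
  target = base 0xd3d8 + off 0x18 + 4 + imm -20 = 0xd3e0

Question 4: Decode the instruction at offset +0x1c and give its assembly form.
+0x1c: 79 28 f2 f7 ⇒ word 0x7928f2f7 (big)
  op=0x7928f2f7>>25=0x3c ⇒ shli (RI)
  rd: (w>>21)&0xf=0x9 → x
  imm: (w>>0)&0x1fffff=0x8f2f7 → $586487

shli x, $586487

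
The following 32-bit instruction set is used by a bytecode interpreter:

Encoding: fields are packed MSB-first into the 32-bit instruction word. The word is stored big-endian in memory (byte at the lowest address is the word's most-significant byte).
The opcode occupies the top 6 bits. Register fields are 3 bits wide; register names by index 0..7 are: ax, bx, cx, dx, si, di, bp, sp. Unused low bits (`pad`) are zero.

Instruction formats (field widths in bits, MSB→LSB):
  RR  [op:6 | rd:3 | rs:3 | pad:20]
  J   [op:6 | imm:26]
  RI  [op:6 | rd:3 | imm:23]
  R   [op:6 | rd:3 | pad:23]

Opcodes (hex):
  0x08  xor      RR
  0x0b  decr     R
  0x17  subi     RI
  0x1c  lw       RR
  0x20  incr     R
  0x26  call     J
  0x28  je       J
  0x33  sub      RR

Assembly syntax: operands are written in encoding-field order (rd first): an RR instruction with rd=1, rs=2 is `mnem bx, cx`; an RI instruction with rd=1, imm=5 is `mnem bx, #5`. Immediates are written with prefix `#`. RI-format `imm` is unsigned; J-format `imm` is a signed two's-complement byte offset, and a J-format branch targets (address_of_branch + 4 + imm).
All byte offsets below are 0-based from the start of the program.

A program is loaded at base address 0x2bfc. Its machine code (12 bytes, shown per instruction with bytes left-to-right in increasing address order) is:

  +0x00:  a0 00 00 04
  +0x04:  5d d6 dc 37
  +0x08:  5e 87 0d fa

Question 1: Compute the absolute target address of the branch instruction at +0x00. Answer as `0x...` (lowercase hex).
0x2c04

off 0x00: read a0 00 00 04 as big → 0xa0000004
  opcode bits[31:26]=0x28: je/J
  imm@[25:0]=0x4 ⇒ #4
  target = base 0x2bfc + off 0x00 + 4 + imm 4 = 0x2c04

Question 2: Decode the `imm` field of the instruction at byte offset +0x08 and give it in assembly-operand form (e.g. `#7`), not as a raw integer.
#462330

@+08  big-endian(5e 87 0d fa) = 0x5e870dfa
  op=0x5e870dfa>>26=0x17 ⇒ subi (RI)
  rd@[25:23]=0x5 ⇒ di
  imm@[22:0]=0x70dfa ⇒ #462330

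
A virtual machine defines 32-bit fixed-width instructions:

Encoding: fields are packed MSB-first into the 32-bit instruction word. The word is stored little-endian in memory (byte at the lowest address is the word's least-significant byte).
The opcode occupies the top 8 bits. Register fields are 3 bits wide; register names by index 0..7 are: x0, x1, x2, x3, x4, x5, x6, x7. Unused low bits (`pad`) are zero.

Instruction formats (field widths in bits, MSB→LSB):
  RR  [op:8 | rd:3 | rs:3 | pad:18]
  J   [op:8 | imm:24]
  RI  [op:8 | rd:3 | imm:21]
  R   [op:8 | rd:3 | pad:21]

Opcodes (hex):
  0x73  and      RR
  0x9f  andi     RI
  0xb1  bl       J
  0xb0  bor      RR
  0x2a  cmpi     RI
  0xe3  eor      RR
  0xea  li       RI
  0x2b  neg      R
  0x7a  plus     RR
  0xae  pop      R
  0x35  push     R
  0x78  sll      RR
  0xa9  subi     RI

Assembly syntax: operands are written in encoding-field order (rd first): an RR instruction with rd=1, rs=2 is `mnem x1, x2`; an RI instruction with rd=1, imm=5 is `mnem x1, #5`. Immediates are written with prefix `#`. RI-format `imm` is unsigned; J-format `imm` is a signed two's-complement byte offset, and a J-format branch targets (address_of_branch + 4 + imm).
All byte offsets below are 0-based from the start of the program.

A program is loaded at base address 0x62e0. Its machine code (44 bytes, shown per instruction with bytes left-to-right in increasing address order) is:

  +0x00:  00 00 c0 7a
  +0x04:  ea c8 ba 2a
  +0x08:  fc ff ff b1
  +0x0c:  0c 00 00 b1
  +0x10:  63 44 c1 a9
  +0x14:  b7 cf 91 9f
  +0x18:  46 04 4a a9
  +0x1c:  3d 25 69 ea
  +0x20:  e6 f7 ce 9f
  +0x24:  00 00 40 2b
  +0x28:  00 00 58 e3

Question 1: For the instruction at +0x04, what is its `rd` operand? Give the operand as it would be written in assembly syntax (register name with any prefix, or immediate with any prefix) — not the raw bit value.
x5

off 0x04: read ea c8 ba 2a as little → 0x2abac8ea
  op=0x2abac8ea>>24=0x2a ⇒ cmpi (RI)
  rd: (w>>21)&0x7=0x5 → x5
  imm: (w>>0)&0x1fffff=0x1ac8ea → #1755370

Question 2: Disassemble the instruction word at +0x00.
[00] 00 00 c0 7a → 0x7ac00000
  top 8b → 0x7a → plus [RR]
  rd@[23:21]=0x6 ⇒ x6
  rs@[20:18]=0x0 ⇒ x0

plus x6, x0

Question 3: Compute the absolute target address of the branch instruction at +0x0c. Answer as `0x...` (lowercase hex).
0x62fc

+0x0c: 0c 00 00 b1 ⇒ word 0xb100000c (little)
  top 8b → 0xb1 → bl [J]
  [23:0] imm=12 = #12
  target = base 0x62e0 + off 0x0c + 4 + imm 12 = 0x62fc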